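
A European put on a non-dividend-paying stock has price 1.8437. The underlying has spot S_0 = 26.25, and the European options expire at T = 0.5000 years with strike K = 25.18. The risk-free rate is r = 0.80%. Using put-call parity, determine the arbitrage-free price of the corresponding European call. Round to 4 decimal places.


Put-call parity: C - P = S_0 * exp(-qT) - K * exp(-rT).
S_0 * exp(-qT) = 26.2500 * 1.00000000 = 26.25000000
K * exp(-rT) = 25.1800 * 0.99600799 = 25.07948117
C = P + S*exp(-qT) - K*exp(-rT)
C = 1.8437 + 26.25000000 - 25.07948117 = 3.0142

Answer: Call price = 3.0142


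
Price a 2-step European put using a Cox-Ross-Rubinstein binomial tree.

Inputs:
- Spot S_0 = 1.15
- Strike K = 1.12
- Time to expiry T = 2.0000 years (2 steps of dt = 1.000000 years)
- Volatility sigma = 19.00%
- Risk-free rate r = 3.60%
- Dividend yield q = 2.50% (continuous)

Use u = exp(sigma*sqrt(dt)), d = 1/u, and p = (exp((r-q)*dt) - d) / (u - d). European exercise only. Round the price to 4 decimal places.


Answer: Price = V(0,0) = 0.0834

Derivation:
dt = T/N = 1.000000
u = exp(sigma*sqrt(dt)) = 1.209250; d = 1/u = 0.826959
p = (exp((r-q)*dt) - d) / (u - d) = 0.481575
Discount per step: exp(-r*dt) = 0.964640
Stock lattice S(k, i) with i counting down-moves:
  k=0: S(0,0) = 1.1500
  k=1: S(1,0) = 1.3906; S(1,1) = 0.9510
  k=2: S(2,0) = 1.6816; S(2,1) = 1.1500; S(2,2) = 0.7864
Terminal payoffs V(N, i) = max(K - S_T, 0):
  V(2,0) = 0.000000; V(2,1) = 0.000000; V(2,2) = 0.333559
Backward induction: V(k, i) = exp(-r*dt) * [p * V(k+1, i) + (1-p) * V(k+1, i+1)].
  V(1,0) = exp(-r*dt) * [p*0.000000 + (1-p)*0.000000] = 0.000000
  V(1,1) = exp(-r*dt) * [p*0.000000 + (1-p)*0.333559] = 0.166811
  V(0,0) = exp(-r*dt) * [p*0.000000 + (1-p)*0.166811] = 0.083421


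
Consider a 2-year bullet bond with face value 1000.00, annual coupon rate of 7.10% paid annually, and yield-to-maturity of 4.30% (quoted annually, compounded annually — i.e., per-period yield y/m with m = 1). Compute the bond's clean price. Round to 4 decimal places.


Answer: Price = 1052.5845

Derivation:
Coupon per period c = face * coupon_rate / m = 71.000000
Periods per year m = 1; per-period yield y/m = 0.043000
Number of cashflows N = 2
Cashflows (t years, CF_t, discount factor 1/(1+y/m)^(m*t), PV):
  t = 1.0000: CF_t = 71.000000, DF = 0.958773, PV = 68.072867
  t = 2.0000: CF_t = 1071.000000, DF = 0.919245, PV = 984.511637
Price P = sum_t PV_t = 1052.584504


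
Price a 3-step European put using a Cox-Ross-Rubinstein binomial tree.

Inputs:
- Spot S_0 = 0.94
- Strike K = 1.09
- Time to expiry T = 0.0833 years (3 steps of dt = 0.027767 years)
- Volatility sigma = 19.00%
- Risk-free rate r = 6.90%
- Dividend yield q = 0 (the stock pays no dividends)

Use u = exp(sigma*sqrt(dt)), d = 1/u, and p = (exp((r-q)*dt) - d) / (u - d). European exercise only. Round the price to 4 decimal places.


dt = T/N = 0.027767
u = exp(sigma*sqrt(dt)) = 1.032167; d = 1/u = 0.968836
p = (exp((r-q)*dt) - d) / (u - d) = 0.522367
Discount per step: exp(-r*dt) = 0.998086
Stock lattice S(k, i) with i counting down-moves:
  k=0: S(0,0) = 0.9400
  k=1: S(1,0) = 0.9702; S(1,1) = 0.9107
  k=2: S(2,0) = 1.0014; S(2,1) = 0.9400; S(2,2) = 0.8823
  k=3: S(3,0) = 1.0337; S(3,1) = 0.9702; S(3,2) = 0.9107; S(3,3) = 0.8548
Terminal payoffs V(N, i) = max(K - S_T, 0):
  V(3,0) = 0.056340; V(3,1) = 0.119763; V(3,2) = 0.179295; V(3,3) = 0.235173
Backward induction: V(k, i) = exp(-r*dt) * [p * V(k+1, i) + (1-p) * V(k+1, i+1)].
  V(2,0) = exp(-r*dt) * [p*0.056340 + (1-p)*0.119763] = 0.086467
  V(2,1) = exp(-r*dt) * [p*0.119763 + (1-p)*0.179295] = 0.147914
  V(2,2) = exp(-r*dt) * [p*0.179295 + (1-p)*0.235173] = 0.205590
  V(1,0) = exp(-r*dt) * [p*0.086467 + (1-p)*0.147914] = 0.115594
  V(1,1) = exp(-r*dt) * [p*0.147914 + (1-p)*0.205590] = 0.175126
  V(0,0) = exp(-r*dt) * [p*0.115594 + (1-p)*0.175126] = 0.143753

Answer: Price = V(0,0) = 0.1438


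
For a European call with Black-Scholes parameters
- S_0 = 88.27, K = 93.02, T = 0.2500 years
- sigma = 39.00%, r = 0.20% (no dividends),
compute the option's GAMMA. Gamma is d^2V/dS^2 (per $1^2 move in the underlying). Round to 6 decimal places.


Answer: Gamma = 0.022850

Derivation:
d1 = -0.1687267937; d2 = -0.3637267937
phi(d1) = 0.3933038154; exp(-qT) = 1.0000000000; exp(-rT) = 0.9995001250
Gamma = exp(-qT) * phi(d1) / (S * sigma * sqrt(T)) = 1.0000000000 * 0.3933038154 / (88.2700 * 0.3900 * 0.5000000000) = 0.022850


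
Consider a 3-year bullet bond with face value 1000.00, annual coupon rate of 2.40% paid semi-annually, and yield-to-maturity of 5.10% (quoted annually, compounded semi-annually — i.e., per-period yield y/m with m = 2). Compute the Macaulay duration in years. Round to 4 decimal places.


Answer: Macaulay duration = 2.9083 years

Derivation:
Coupon per period c = face * coupon_rate / m = 12.000000
Periods per year m = 2; per-period yield y/m = 0.025500
Number of cashflows N = 6
Cashflows (t years, CF_t, discount factor 1/(1+y/m)^(m*t), PV):
  t = 0.5000: CF_t = 12.000000, DF = 0.975134, PV = 11.701609
  t = 1.0000: CF_t = 12.000000, DF = 0.950886, PV = 11.410638
  t = 1.5000: CF_t = 12.000000, DF = 0.927242, PV = 11.126902
  t = 2.0000: CF_t = 12.000000, DF = 0.904185, PV = 10.850221
  t = 2.5000: CF_t = 12.000000, DF = 0.881702, PV = 10.580420
  t = 3.0000: CF_t = 1012.000000, DF = 0.859777, PV = 870.094702
Price P = sum_t PV_t = 925.764492
Macaulay numerator sum_t t * PV_t:
  t * PV_t at t = 0.5000: 5.850804
  t * PV_t at t = 1.0000: 11.410638
  t * PV_t at t = 1.5000: 16.690353
  t * PV_t at t = 2.0000: 21.700442
  t * PV_t at t = 2.5000: 26.451051
  t * PV_t at t = 3.0000: 2610.284106
Macaulay duration D = (sum_t t * PV_t) / P = 2692.387394 / 925.764492 = 2.908285


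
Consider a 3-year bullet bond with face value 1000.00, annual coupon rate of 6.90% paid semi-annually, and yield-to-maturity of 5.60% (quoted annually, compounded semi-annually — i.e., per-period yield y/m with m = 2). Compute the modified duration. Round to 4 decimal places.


Coupon per period c = face * coupon_rate / m = 34.500000
Periods per year m = 2; per-period yield y/m = 0.028000
Number of cashflows N = 6
Cashflows (t years, CF_t, discount factor 1/(1+y/m)^(m*t), PV):
  t = 0.5000: CF_t = 34.500000, DF = 0.972763, PV = 33.560311
  t = 1.0000: CF_t = 34.500000, DF = 0.946267, PV = 32.646217
  t = 1.5000: CF_t = 34.500000, DF = 0.920493, PV = 31.757021
  t = 2.0000: CF_t = 34.500000, DF = 0.895422, PV = 30.892043
  t = 2.5000: CF_t = 34.500000, DF = 0.871033, PV = 30.050626
  t = 3.0000: CF_t = 1034.500000, DF = 0.847308, PV = 876.540136
Price P = sum_t PV_t = 1035.446355
First compute Macaulay numerator sum_t t * PV_t:
  t * PV_t at t = 0.5000: 16.780156
  t * PV_t at t = 1.0000: 32.646217
  t * PV_t at t = 1.5000: 47.635531
  t * PV_t at t = 2.0000: 61.784087
  t * PV_t at t = 2.5000: 75.126565
  t * PV_t at t = 3.0000: 2629.620409
Macaulay duration D = 2863.592965 / 1035.446355 = 2.765564
Modified duration = D / (1 + y/m) = 2.765564 / (1 + 0.028000) = 2.690237

Answer: Modified duration = 2.6902


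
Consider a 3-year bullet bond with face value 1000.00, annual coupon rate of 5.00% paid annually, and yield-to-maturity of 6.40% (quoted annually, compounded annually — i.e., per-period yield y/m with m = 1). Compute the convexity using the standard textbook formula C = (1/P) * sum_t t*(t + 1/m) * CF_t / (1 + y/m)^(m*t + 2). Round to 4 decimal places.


Coupon per period c = face * coupon_rate / m = 50.000000
Periods per year m = 1; per-period yield y/m = 0.064000
Number of cashflows N = 3
Cashflows (t years, CF_t, discount factor 1/(1+y/m)^(m*t), PV):
  t = 1.0000: CF_t = 50.000000, DF = 0.939850, PV = 46.992481
  t = 2.0000: CF_t = 50.000000, DF = 0.883317, PV = 44.165866
  t = 3.0000: CF_t = 1050.000000, DF = 0.830185, PV = 871.694720
Price P = sum_t PV_t = 962.853067
Convexity numerator sum_t t*(t + 1/m) * CF_t / (1+y/m)^(m*t + 2):
  t = 1.0000: term = 83.018545
  t = 2.0000: term = 234.074844
  t = 3.0000: term = 9239.796479
Convexity = (1/P) * sum = 9556.889868 / 962.853067 = 9.925595

Answer: Convexity = 9.9256


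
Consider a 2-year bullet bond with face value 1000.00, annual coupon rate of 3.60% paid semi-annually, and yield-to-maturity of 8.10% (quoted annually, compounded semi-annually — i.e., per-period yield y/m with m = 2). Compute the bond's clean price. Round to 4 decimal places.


Coupon per period c = face * coupon_rate / m = 18.000000
Periods per year m = 2; per-period yield y/m = 0.040500
Number of cashflows N = 4
Cashflows (t years, CF_t, discount factor 1/(1+y/m)^(m*t), PV):
  t = 0.5000: CF_t = 18.000000, DF = 0.961076, PV = 17.299375
  t = 1.0000: CF_t = 18.000000, DF = 0.923668, PV = 16.626021
  t = 1.5000: CF_t = 18.000000, DF = 0.887715, PV = 15.978877
  t = 2.0000: CF_t = 1018.000000, DF = 0.853162, PV = 868.519232
Price P = sum_t PV_t = 918.423506

Answer: Price = 918.4235


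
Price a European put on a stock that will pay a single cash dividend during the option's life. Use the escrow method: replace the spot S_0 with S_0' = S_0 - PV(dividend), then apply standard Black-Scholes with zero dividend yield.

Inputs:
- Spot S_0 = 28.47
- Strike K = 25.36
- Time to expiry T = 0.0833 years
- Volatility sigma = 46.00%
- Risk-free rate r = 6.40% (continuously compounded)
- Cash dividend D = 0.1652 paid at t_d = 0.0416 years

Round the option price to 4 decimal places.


PV(D) = D * exp(-r * t_d) = 0.1652 * 0.99734114 = 0.16476076
S_0' = S_0 - PV(D) = 28.4700 - 0.16476076 = 28.30523924
d1 = (ln(S_0'/K) + (r + sigma^2/2)*T) / (sigma*sqrt(T)) = 0.93412468
d2 = d1 - sigma*sqrt(T) = 0.80136068
exp(-rT) = 0.99468299
N(-d1) = 0.17511979; N(-d2) = 0.21146144
P = K * exp(-rT) * N(-d2) - S_0' * N(-d1) = 25.3600 * 0.99468299 * 0.21146144 - 28.30523924 * 0.17511979 = 0.3773

Answer: Price = 0.3773


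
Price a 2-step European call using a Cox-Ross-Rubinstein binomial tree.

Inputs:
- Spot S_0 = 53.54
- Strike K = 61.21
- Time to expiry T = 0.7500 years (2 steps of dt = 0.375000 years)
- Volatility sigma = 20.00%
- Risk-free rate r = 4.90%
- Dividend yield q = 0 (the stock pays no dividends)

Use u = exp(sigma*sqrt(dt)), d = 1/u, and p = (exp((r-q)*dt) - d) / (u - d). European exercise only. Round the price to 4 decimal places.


Answer: Price = V(0,0) = 2.0582

Derivation:
dt = T/N = 0.375000
u = exp(sigma*sqrt(dt)) = 1.130290; d = 1/u = 0.884728
p = (exp((r-q)*dt) - d) / (u - d) = 0.544940
Discount per step: exp(-r*dt) = 0.981793
Stock lattice S(k, i) with i counting down-moves:
  k=0: S(0,0) = 53.5400
  k=1: S(1,0) = 60.5157; S(1,1) = 47.3684
  k=2: S(2,0) = 68.4004; S(2,1) = 53.5400; S(2,2) = 41.9081
Terminal payoffs V(N, i) = max(S_T - K, 0):
  V(2,0) = 7.190355; V(2,1) = 0.000000; V(2,2) = 0.000000
Backward induction: V(k, i) = exp(-r*dt) * [p * V(k+1, i) + (1-p) * V(k+1, i+1)].
  V(1,0) = exp(-r*dt) * [p*7.190355 + (1-p)*0.000000] = 3.846968
  V(1,1) = exp(-r*dt) * [p*0.000000 + (1-p)*0.000000] = 0.000000
  V(0,0) = exp(-r*dt) * [p*3.846968 + (1-p)*0.000000] = 2.058197


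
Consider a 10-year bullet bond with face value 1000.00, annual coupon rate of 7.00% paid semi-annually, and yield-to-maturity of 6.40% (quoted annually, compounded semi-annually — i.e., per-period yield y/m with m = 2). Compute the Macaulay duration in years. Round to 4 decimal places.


Coupon per period c = face * coupon_rate / m = 35.000000
Periods per year m = 2; per-period yield y/m = 0.032000
Number of cashflows N = 20
Cashflows (t years, CF_t, discount factor 1/(1+y/m)^(m*t), PV):
  t = 0.5000: CF_t = 35.000000, DF = 0.968992, PV = 33.914729
  t = 1.0000: CF_t = 35.000000, DF = 0.938946, PV = 32.863109
  t = 1.5000: CF_t = 35.000000, DF = 0.909831, PV = 31.844098
  t = 2.0000: CF_t = 35.000000, DF = 0.881620, PV = 30.856684
  t = 2.5000: CF_t = 35.000000, DF = 0.854283, PV = 29.899888
  t = 3.0000: CF_t = 35.000000, DF = 0.827793, PV = 28.972759
  t = 3.5000: CF_t = 35.000000, DF = 0.802125, PV = 28.074379
  t = 4.0000: CF_t = 35.000000, DF = 0.777253, PV = 27.203856
  t = 4.5000: CF_t = 35.000000, DF = 0.753152, PV = 26.360326
  t = 5.0000: CF_t = 35.000000, DF = 0.729799, PV = 25.542951
  t = 5.5000: CF_t = 35.000000, DF = 0.707169, PV = 24.750922
  t = 6.0000: CF_t = 35.000000, DF = 0.685241, PV = 23.983451
  t = 6.5000: CF_t = 35.000000, DF = 0.663994, PV = 23.239778
  t = 7.0000: CF_t = 35.000000, DF = 0.643405, PV = 22.519165
  t = 7.5000: CF_t = 35.000000, DF = 0.623454, PV = 21.820896
  t = 8.0000: CF_t = 35.000000, DF = 0.604122, PV = 21.144279
  t = 8.5000: CF_t = 35.000000, DF = 0.585390, PV = 20.488643
  t = 9.0000: CF_t = 35.000000, DF = 0.567238, PV = 19.853336
  t = 9.5000: CF_t = 35.000000, DF = 0.549649, PV = 19.237729
  t = 10.0000: CF_t = 1035.000000, DF = 0.532606, PV = 551.247209
Price P = sum_t PV_t = 1043.818188
Macaulay numerator sum_t t * PV_t:
  t * PV_t at t = 0.5000: 16.957364
  t * PV_t at t = 1.0000: 32.863109
  t * PV_t at t = 1.5000: 47.766147
  t * PV_t at t = 2.0000: 61.713368
  t * PV_t at t = 2.5000: 74.749719
  t * PV_t at t = 3.0000: 86.918278
  t * PV_t at t = 3.5000: 98.260328
  t * PV_t at t = 4.0000: 108.815424
  t * PV_t at t = 4.5000: 118.621465
  t * PV_t at t = 5.0000: 127.714755
  t * PV_t at t = 5.5000: 136.130069
  t * PV_t at t = 6.0000: 143.900707
  t * PV_t at t = 6.5000: 151.058559
  t * PV_t at t = 7.0000: 157.634155
  t * PV_t at t = 7.5000: 163.656722
  t * PV_t at t = 8.0000: 169.154235
  t * PV_t at t = 8.5000: 174.153464
  t * PV_t at t = 9.0000: 178.680024
  t * PV_t at t = 9.5000: 182.758423
  t * PV_t at t = 10.0000: 5512.472094
Macaulay duration D = (sum_t t * PV_t) / P = 7743.978408 / 1043.818188 = 7.418896

Answer: Macaulay duration = 7.4189 years


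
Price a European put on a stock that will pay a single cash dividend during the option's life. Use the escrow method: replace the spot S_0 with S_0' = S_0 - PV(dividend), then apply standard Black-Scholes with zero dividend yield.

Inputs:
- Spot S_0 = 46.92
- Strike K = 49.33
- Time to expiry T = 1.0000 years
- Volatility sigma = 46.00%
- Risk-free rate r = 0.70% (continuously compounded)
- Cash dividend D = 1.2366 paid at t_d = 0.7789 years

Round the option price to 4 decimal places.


PV(D) = D * exp(-r * t_d) = 1.2366 * 0.99456254 = 1.22987603
S_0' = S_0 - PV(D) = 46.9200 - 1.22987603 = 45.69012397
d1 = (ln(S_0'/K) + (r + sigma^2/2)*T) / (sigma*sqrt(T)) = 0.07858642
d2 = d1 - sigma*sqrt(T) = -0.38141358
exp(-rT) = 0.99302444
N(-d1) = 0.46868079; N(-d2) = 0.64855181
P = K * exp(-rT) * N(-d2) - S_0' * N(-d1) = 49.3300 * 0.99302444 * 0.64855181 - 45.69012397 * 0.46868079 = 10.3558

Answer: Price = 10.3558


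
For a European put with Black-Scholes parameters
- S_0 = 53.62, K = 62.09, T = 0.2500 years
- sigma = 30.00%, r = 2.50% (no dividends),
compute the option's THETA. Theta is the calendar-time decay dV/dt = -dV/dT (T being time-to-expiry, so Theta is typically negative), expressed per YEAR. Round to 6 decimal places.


Answer: Theta = -3.127501

Derivation:
d1 = -0.8610854171; d2 = -1.0110854171
phi(d1) = 0.2753609267; exp(-qT) = 1.0000000000; exp(-rT) = 0.9937694906
Theta = -S*exp(-qT)*phi(d1)*sigma/(2*sqrt(T)) + r*K*exp(-rT)*N(-d2) - q*S*exp(-qT)*N(-d1)
N(-d1) = 0.8054044999; N(-d2) = 0.8440122253; sqrt(T) = 0.5000000000
Term 1 = -53.6200 * 1.0000000000 * 0.2753609267 * 0.3000 / (2 * 0.5000000000) = -4.4294558669
Term 2 = 0.0250 * 62.0900 * 0.9937694906 * 0.8440122253 = 1.3019552744
Term 3 = 0 (no dividend yield, q = 0)
Theta = -4.4294558669 + (1.3019552744) + (0.0000000000) = -3.127501


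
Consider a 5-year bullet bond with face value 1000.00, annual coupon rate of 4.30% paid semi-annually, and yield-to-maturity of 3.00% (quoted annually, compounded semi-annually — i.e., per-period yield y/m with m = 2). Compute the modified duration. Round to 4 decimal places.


Coupon per period c = face * coupon_rate / m = 21.500000
Periods per year m = 2; per-period yield y/m = 0.015000
Number of cashflows N = 10
Cashflows (t years, CF_t, discount factor 1/(1+y/m)^(m*t), PV):
  t = 0.5000: CF_t = 21.500000, DF = 0.985222, PV = 21.182266
  t = 1.0000: CF_t = 21.500000, DF = 0.970662, PV = 20.869228
  t = 1.5000: CF_t = 21.500000, DF = 0.956317, PV = 20.560815
  t = 2.0000: CF_t = 21.500000, DF = 0.942184, PV = 20.256961
  t = 2.5000: CF_t = 21.500000, DF = 0.928260, PV = 19.957597
  t = 3.0000: CF_t = 21.500000, DF = 0.914542, PV = 19.662657
  t = 3.5000: CF_t = 21.500000, DF = 0.901027, PV = 19.372076
  t = 4.0000: CF_t = 21.500000, DF = 0.887711, PV = 19.085789
  t = 4.5000: CF_t = 21.500000, DF = 0.874592, PV = 18.803733
  t = 5.0000: CF_t = 1021.500000, DF = 0.861667, PV = 880.193077
Price P = sum_t PV_t = 1059.944200
First compute Macaulay numerator sum_t t * PV_t:
  t * PV_t at t = 0.5000: 10.591133
  t * PV_t at t = 1.0000: 20.869228
  t * PV_t at t = 1.5000: 30.841223
  t * PV_t at t = 2.0000: 40.513922
  t * PV_t at t = 2.5000: 49.893992
  t * PV_t at t = 3.0000: 58.987971
  t * PV_t at t = 3.5000: 67.802266
  t * PV_t at t = 4.0000: 76.343157
  t * PV_t at t = 4.5000: 84.616799
  t * PV_t at t = 5.0000: 4400.965386
Macaulay duration D = 4841.425077 / 1059.944200 = 4.567623
Modified duration = D / (1 + y/m) = 4.567623 / (1 + 0.015000) = 4.500121

Answer: Modified duration = 4.5001


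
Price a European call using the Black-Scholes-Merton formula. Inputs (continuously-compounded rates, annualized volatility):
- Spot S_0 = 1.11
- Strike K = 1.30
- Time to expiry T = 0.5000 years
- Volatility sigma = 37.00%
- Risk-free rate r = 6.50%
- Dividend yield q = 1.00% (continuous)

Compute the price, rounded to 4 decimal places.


d1 = (ln(S/K) + (r - q + 0.5*sigma^2) * T) / (sigma * sqrt(T)) = -0.36799843
d2 = d1 - sigma * sqrt(T) = -0.62962794
exp(-rT) = 0.96802245; exp(-qT) = 0.99501248
C = S_0 * exp(-qT) * N(d1) - K * exp(-rT) * N(d2)
N(d1) = 0.35643720; N(d2) = 0.26446902
C = 1.1100 * 0.99501248 * 0.35643720 - 1.3000 * 0.96802245 * 0.26446902 = 0.0609

Answer: Price = 0.0609


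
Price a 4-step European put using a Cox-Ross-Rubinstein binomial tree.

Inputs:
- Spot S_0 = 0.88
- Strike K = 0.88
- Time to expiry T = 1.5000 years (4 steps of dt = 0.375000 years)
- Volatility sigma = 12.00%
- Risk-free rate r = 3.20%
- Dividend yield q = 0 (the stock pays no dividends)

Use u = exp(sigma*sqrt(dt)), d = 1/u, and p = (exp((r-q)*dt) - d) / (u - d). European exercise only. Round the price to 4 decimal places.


dt = T/N = 0.375000
u = exp(sigma*sqrt(dt)) = 1.076252; d = 1/u = 0.929150
p = (exp((r-q)*dt) - d) / (u - d) = 0.563705
Discount per step: exp(-r*dt) = 0.988072
Stock lattice S(k, i) with i counting down-moves:
  k=0: S(0,0) = 0.8800
  k=1: S(1,0) = 0.9471; S(1,1) = 0.8177
  k=2: S(2,0) = 1.0193; S(2,1) = 0.8800; S(2,2) = 0.7597
  k=3: S(3,0) = 1.0970; S(3,1) = 0.9471; S(3,2) = 0.8177; S(3,3) = 0.7059
  k=4: S(4,0) = 1.1807; S(4,1) = 1.0193; S(4,2) = 0.8800; S(4,3) = 0.7597; S(4,4) = 0.6559
Terminal payoffs V(N, i) = max(K - S_T, 0):
  V(4,0) = 0.000000; V(4,1) = 0.000000; V(4,2) = 0.000000; V(4,3) = 0.120278; V(4,4) = 0.224117
Backward induction: V(k, i) = exp(-r*dt) * [p * V(k+1, i) + (1-p) * V(k+1, i+1)].
  V(3,0) = exp(-r*dt) * [p*0.000000 + (1-p)*0.000000] = 0.000000
  V(3,1) = exp(-r*dt) * [p*0.000000 + (1-p)*0.000000] = 0.000000
  V(3,2) = exp(-r*dt) * [p*0.000000 + (1-p)*0.120278] = 0.051851
  V(3,3) = exp(-r*dt) * [p*0.120278 + (1-p)*0.224117] = 0.163607
  V(2,0) = exp(-r*dt) * [p*0.000000 + (1-p)*0.000000] = 0.000000
  V(2,1) = exp(-r*dt) * [p*0.000000 + (1-p)*0.051851] = 0.022352
  V(2,2) = exp(-r*dt) * [p*0.051851 + (1-p)*0.163607] = 0.099409
  V(1,0) = exp(-r*dt) * [p*0.000000 + (1-p)*0.022352] = 0.009636
  V(1,1) = exp(-r*dt) * [p*0.022352 + (1-p)*0.099409] = 0.055304
  V(0,0) = exp(-r*dt) * [p*0.009636 + (1-p)*0.055304] = 0.029208

Answer: Price = V(0,0) = 0.0292


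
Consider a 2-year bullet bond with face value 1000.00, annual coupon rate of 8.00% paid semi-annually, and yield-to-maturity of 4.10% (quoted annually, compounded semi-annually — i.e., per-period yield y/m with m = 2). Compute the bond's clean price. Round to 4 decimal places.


Answer: Price = 1074.1607

Derivation:
Coupon per period c = face * coupon_rate / m = 40.000000
Periods per year m = 2; per-period yield y/m = 0.020500
Number of cashflows N = 4
Cashflows (t years, CF_t, discount factor 1/(1+y/m)^(m*t), PV):
  t = 0.5000: CF_t = 40.000000, DF = 0.979912, PV = 39.196472
  t = 1.0000: CF_t = 40.000000, DF = 0.960227, PV = 38.409086
  t = 1.5000: CF_t = 40.000000, DF = 0.940938, PV = 37.637517
  t = 2.0000: CF_t = 1040.000000, DF = 0.922036, PV = 958.917629
Price P = sum_t PV_t = 1074.160705


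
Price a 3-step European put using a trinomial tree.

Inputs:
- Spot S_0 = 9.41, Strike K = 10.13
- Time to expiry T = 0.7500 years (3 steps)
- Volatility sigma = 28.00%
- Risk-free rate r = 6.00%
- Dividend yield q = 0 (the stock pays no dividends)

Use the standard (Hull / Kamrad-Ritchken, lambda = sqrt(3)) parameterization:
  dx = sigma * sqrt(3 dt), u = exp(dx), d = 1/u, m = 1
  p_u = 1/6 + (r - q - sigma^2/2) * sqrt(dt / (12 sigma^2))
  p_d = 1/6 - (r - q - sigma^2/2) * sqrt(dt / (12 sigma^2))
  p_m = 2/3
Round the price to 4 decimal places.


Answer: Price = V(0,0) = 1.0818

Derivation:
dt = T/N = 0.250000; dx = sigma*sqrt(3*dt) = 0.242487
u = exp(dx) = 1.274415; d = 1/u = 0.784674
p_u = 0.177389, p_m = 0.666667, p_d = 0.155944
Discount per step: exp(-r*dt) = 0.985112
Stock lattice S(k, j) with j the centered position index:
  k=0: S(0,+0) = 9.4100
  k=1: S(1,-1) = 7.3838; S(1,+0) = 9.4100; S(1,+1) = 11.9922
  k=2: S(2,-2) = 5.7939; S(2,-1) = 7.3838; S(2,+0) = 9.4100; S(2,+1) = 11.9922; S(2,+2) = 15.2831
  k=3: S(3,-3) = 4.5463; S(3,-2) = 5.7939; S(3,-1) = 7.3838; S(3,+0) = 9.4100; S(3,+1) = 11.9922; S(3,+2) = 15.2831; S(3,+3) = 19.4770
Terminal payoffs V(N, j) = max(K - S_T, 0):
  V(3,-3) = 5.583710; V(3,-2) = 4.336140; V(3,-1) = 2.746219; V(3,+0) = 0.720000; V(3,+1) = 0.000000; V(3,+2) = 0.000000; V(3,+3) = 0.000000
Backward induction: V(k, j) = exp(-r*dt) * [p_u * V(k+1, j+1) + p_m * V(k+1, j) + p_d * V(k+1, j-1)]
  V(2,-2) = exp(-r*dt) * [p_u*2.746219 + p_m*4.336140 + p_d*5.583710] = 4.185403
  V(2,-1) = exp(-r*dt) * [p_u*0.720000 + p_m*2.746219 + p_d*4.336140] = 2.595504
  V(2,+0) = exp(-r*dt) * [p_u*0.000000 + p_m*0.720000 + p_d*2.746219] = 0.894735
  V(2,+1) = exp(-r*dt) * [p_u*0.000000 + p_m*0.000000 + p_d*0.720000] = 0.110608
  V(2,+2) = exp(-r*dt) * [p_u*0.000000 + p_m*0.000000 + p_d*0.000000] = 0.000000
  V(1,-1) = exp(-r*dt) * [p_u*0.894735 + p_m*2.595504 + p_d*4.185403] = 2.503901
  V(1,+0) = exp(-r*dt) * [p_u*0.110608 + p_m*0.894735 + p_d*2.595504] = 1.005667
  V(1,+1) = exp(-r*dt) * [p_u*0.000000 + p_m*0.110608 + p_d*0.894735] = 0.210093
  V(0,+0) = exp(-r*dt) * [p_u*0.210093 + p_m*1.005667 + p_d*2.503901] = 1.081832


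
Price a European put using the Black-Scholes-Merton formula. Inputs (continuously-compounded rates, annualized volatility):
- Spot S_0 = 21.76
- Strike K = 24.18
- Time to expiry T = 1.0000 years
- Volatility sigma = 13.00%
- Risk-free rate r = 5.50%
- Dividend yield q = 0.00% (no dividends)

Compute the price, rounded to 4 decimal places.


Answer: Price = 1.8058

Derivation:
d1 = (ln(S/K) + (r - q + 0.5*sigma^2) * T) / (sigma * sqrt(T)) = -0.32309556
d2 = d1 - sigma * sqrt(T) = -0.45309556
exp(-rT) = 0.94648515; exp(-qT) = 1.00000000
P = K * exp(-rT) * N(-d2) - S_0 * exp(-qT) * N(-d1)
N(-d1) = 0.62668856; N(-d2) = 0.67476003
P = 24.1800 * 0.94648515 * 0.67476003 - 21.7600 * 1.00000000 * 0.62668856 = 1.8058


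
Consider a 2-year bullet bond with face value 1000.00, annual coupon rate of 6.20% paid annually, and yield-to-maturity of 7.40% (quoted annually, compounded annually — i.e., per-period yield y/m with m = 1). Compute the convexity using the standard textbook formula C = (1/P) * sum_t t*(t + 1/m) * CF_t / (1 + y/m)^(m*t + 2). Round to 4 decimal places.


Answer: Convexity = 4.9971

Derivation:
Coupon per period c = face * coupon_rate / m = 62.000000
Periods per year m = 1; per-period yield y/m = 0.074000
Number of cashflows N = 2
Cashflows (t years, CF_t, discount factor 1/(1+y/m)^(m*t), PV):
  t = 1.0000: CF_t = 62.000000, DF = 0.931099, PV = 57.728119
  t = 2.0000: CF_t = 1062.000000, DF = 0.866945, PV = 920.695359
Price P = sum_t PV_t = 978.423478
Convexity numerator sum_t t*(t + 1/m) * CF_t / (1+y/m)^(m*t + 2):
  t = 1.0000: term = 100.094183
  t = 2.0000: term = 4789.152227
Convexity = (1/P) * sum = 4889.246411 / 978.423478 = 4.997066


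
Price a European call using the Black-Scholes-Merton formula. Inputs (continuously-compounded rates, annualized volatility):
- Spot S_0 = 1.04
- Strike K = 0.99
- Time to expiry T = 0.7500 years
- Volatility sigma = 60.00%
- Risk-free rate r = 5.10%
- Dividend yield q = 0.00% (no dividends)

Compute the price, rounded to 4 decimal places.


d1 = (ln(S/K) + (r - q + 0.5*sigma^2) * T) / (sigma * sqrt(T)) = 0.42824196
d2 = d1 - sigma * sqrt(T) = -0.09137328
exp(-rT) = 0.96247229; exp(-qT) = 1.00000000
C = S_0 * exp(-qT) * N(d1) - K * exp(-rT) * N(d2)
N(d1) = 0.66576251; N(d2) = 0.46359799
C = 1.0400 * 1.00000000 * 0.66576251 - 0.9900 * 0.96247229 * 0.46359799 = 0.2507

Answer: Price = 0.2507


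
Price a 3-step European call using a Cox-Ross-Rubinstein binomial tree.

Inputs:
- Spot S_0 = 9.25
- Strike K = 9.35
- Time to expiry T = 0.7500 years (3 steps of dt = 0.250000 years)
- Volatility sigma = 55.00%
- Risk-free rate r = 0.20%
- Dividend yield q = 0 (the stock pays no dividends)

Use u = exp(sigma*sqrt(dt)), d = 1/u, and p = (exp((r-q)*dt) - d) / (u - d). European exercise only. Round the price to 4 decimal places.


Answer: Price = V(0,0) = 1.8497

Derivation:
dt = T/N = 0.250000
u = exp(sigma*sqrt(dt)) = 1.316531; d = 1/u = 0.759572
p = (exp((r-q)*dt) - d) / (u - d) = 0.432578
Discount per step: exp(-r*dt) = 0.999500
Stock lattice S(k, i) with i counting down-moves:
  k=0: S(0,0) = 9.2500
  k=1: S(1,0) = 12.1779; S(1,1) = 7.0260
  k=2: S(2,0) = 16.0326; S(2,1) = 9.2500; S(2,2) = 5.3368
  k=3: S(3,0) = 21.1074; S(3,1) = 12.1779; S(3,2) = 7.0260; S(3,3) = 4.0537
Terminal payoffs V(N, i) = max(S_T - K, 0):
  V(3,0) = 11.757397; V(3,1) = 2.827909; V(3,2) = 0.000000; V(3,3) = 0.000000
Backward induction: V(k, i) = exp(-r*dt) * [p * V(k+1, i) + (1-p) * V(k+1, i+1)].
  V(2,0) = exp(-r*dt) * [p*11.757397 + (1-p)*2.827909] = 6.687264
  V(2,1) = exp(-r*dt) * [p*2.827909 + (1-p)*0.000000] = 1.222680
  V(2,2) = exp(-r*dt) * [p*0.000000 + (1-p)*0.000000] = 0.000000
  V(1,0) = exp(-r*dt) * [p*6.687264 + (1-p)*1.222680] = 3.584746
  V(1,1) = exp(-r*dt) * [p*1.222680 + (1-p)*0.000000] = 0.528640
  V(0,0) = exp(-r*dt) * [p*3.584746 + (1-p)*0.528640] = 1.849719


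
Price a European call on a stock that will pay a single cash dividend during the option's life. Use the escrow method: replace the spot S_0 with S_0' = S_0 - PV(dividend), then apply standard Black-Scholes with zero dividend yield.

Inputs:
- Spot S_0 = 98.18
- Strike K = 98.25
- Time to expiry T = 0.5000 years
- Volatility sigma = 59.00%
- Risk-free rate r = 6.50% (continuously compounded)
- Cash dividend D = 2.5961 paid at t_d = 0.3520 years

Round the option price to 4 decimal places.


Answer: Price = 16.0281

Derivation:
PV(D) = D * exp(-r * t_d) = 2.5961 * 0.97737976 = 2.53737560
S_0' = S_0 - PV(D) = 98.1800 - 2.53737560 = 95.64262440
d1 = (ln(S_0'/K) + (r + sigma^2/2)*T) / (sigma*sqrt(T)) = 0.22202753
d2 = d1 - sigma*sqrt(T) = -0.19516547
exp(-rT) = 0.96802245
N(d1) = 0.58785377; N(d2) = 0.42263171
C = S_0' * N(d1) - K * exp(-rT) * N(d2) = 95.64262440 * 0.58785377 - 98.2500 * 0.96802245 * 0.42263171 = 16.0281


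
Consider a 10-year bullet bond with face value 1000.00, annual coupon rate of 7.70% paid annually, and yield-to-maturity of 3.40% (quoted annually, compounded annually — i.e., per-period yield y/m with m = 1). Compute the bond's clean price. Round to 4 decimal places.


Answer: Price = 1359.4233

Derivation:
Coupon per period c = face * coupon_rate / m = 77.000000
Periods per year m = 1; per-period yield y/m = 0.034000
Number of cashflows N = 10
Cashflows (t years, CF_t, discount factor 1/(1+y/m)^(m*t), PV):
  t = 1.0000: CF_t = 77.000000, DF = 0.967118, PV = 74.468085
  t = 2.0000: CF_t = 77.000000, DF = 0.935317, PV = 72.019425
  t = 3.0000: CF_t = 77.000000, DF = 0.904562, PV = 69.651281
  t = 4.0000: CF_t = 77.000000, DF = 0.874818, PV = 67.361007
  t = 5.0000: CF_t = 77.000000, DF = 0.846052, PV = 65.146041
  t = 6.0000: CF_t = 77.000000, DF = 0.818233, PV = 63.003909
  t = 7.0000: CF_t = 77.000000, DF = 0.791327, PV = 60.932213
  t = 8.0000: CF_t = 77.000000, DF = 0.765307, PV = 58.928640
  t = 9.0000: CF_t = 77.000000, DF = 0.740142, PV = 56.990947
  t = 10.0000: CF_t = 1077.000000, DF = 0.715805, PV = 770.921780
Price P = sum_t PV_t = 1359.423328


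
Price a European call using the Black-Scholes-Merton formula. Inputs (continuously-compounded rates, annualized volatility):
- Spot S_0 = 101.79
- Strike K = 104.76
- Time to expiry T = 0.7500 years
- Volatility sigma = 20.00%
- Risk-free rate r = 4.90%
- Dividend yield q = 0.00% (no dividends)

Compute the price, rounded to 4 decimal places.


Answer: Price = 7.4093

Derivation:
d1 = (ln(S/K) + (r - q + 0.5*sigma^2) * T) / (sigma * sqrt(T)) = 0.13273195
d2 = d1 - sigma * sqrt(T) = -0.04047313
exp(-rT) = 0.96391708; exp(-qT) = 1.00000000
C = S_0 * exp(-qT) * N(d1) - K * exp(-rT) * N(d2)
N(d1) = 0.55279731; N(d2) = 0.48385796
C = 101.7900 * 1.00000000 * 0.55279731 - 104.7600 * 0.96391708 * 0.48385796 = 7.4093


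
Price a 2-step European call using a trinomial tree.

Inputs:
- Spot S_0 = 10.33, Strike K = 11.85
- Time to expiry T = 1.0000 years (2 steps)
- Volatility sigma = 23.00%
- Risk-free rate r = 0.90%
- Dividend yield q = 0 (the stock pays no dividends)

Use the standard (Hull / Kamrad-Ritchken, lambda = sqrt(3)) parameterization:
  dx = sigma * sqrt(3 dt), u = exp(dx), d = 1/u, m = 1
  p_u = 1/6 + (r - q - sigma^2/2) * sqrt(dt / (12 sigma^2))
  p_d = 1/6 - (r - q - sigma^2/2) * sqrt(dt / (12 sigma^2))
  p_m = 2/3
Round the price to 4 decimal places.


dt = T/N = 0.500000; dx = sigma*sqrt(3*dt) = 0.281691
u = exp(dx) = 1.325370; d = 1/u = 0.754507
p_u = 0.151180, p_m = 0.666667, p_d = 0.182153
Discount per step: exp(-r*dt) = 0.995510
Stock lattice S(k, j) with j the centered position index:
  k=0: S(0,+0) = 10.3300
  k=1: S(1,-1) = 7.7941; S(1,+0) = 10.3300; S(1,+1) = 13.6911
  k=2: S(2,-2) = 5.8807; S(2,-1) = 7.7941; S(2,+0) = 10.3300; S(2,+1) = 13.6911; S(2,+2) = 18.1457
Terminal payoffs V(N, j) = max(S_T - K, 0):
  V(2,-2) = 0.000000; V(2,-1) = 0.000000; V(2,+0) = 0.000000; V(2,+1) = 1.841067; V(2,+2) = 6.295724
Backward induction: V(k, j) = exp(-r*dt) * [p_u * V(k+1, j+1) + p_m * V(k+1, j) + p_d * V(k+1, j-1)]
  V(1,-1) = exp(-r*dt) * [p_u*0.000000 + p_m*0.000000 + p_d*0.000000] = 0.000000
  V(1,+0) = exp(-r*dt) * [p_u*1.841067 + p_m*0.000000 + p_d*0.000000] = 0.277083
  V(1,+1) = exp(-r*dt) * [p_u*6.295724 + p_m*1.841067 + p_d*0.000000] = 2.169381
  V(0,+0) = exp(-r*dt) * [p_u*2.169381 + p_m*0.277083 + p_d*0.000000] = 0.510386

Answer: Price = V(0,0) = 0.5104


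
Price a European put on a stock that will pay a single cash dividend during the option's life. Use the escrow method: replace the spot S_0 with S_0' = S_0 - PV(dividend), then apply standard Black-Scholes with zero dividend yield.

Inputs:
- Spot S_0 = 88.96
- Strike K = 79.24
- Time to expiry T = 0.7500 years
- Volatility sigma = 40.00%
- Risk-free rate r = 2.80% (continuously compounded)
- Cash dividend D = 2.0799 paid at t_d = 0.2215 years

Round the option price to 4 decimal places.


PV(D) = D * exp(-r * t_d) = 2.0799 * 0.99381719 = 2.06704038
S_0' = S_0 - PV(D) = 88.9600 - 2.06704038 = 86.89295962
d1 = (ln(S_0'/K) + (r + sigma^2/2)*T) / (sigma*sqrt(T)) = 0.49997318
d2 = d1 - sigma*sqrt(T) = 0.15356302
exp(-rT) = 0.97921896
N(-d1) = 0.30854698; N(-d2) = 0.43897715
P = K * exp(-rT) * N(-d2) - S_0' * N(-d1) = 79.2400 * 0.97921896 * 0.43897715 - 86.89295962 * 0.30854698 = 7.2511

Answer: Price = 7.2511


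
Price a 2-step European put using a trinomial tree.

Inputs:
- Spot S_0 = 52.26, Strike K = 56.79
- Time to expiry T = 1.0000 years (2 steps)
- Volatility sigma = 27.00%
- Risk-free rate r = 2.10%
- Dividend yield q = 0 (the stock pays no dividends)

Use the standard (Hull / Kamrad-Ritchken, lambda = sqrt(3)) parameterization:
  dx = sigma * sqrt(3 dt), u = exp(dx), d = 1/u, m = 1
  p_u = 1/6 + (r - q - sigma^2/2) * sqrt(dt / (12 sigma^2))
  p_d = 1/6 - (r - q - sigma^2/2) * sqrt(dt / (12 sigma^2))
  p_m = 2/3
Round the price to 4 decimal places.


dt = T/N = 0.500000; dx = sigma*sqrt(3*dt) = 0.330681
u = exp(dx) = 1.391916; d = 1/u = 0.718434
p_u = 0.154986, p_m = 0.666667, p_d = 0.178347
Discount per step: exp(-r*dt) = 0.989555
Stock lattice S(k, j) with j the centered position index:
  k=0: S(0,+0) = 52.2600
  k=1: S(1,-1) = 37.5454; S(1,+0) = 52.2600; S(1,+1) = 72.7415
  k=2: S(2,-2) = 26.9739; S(2,-1) = 37.5454; S(2,+0) = 52.2600; S(2,+1) = 72.7415; S(2,+2) = 101.2501
Terminal payoffs V(N, j) = max(K - S_T, 0):
  V(2,-2) = 29.816119; V(2,-1) = 19.244627; V(2,+0) = 4.530000; V(2,+1) = 0.000000; V(2,+2) = 0.000000
Backward induction: V(k, j) = exp(-r*dt) * [p_u * V(k+1, j+1) + p_m * V(k+1, j) + p_d * V(k+1, j-1)]
  V(1,-1) = exp(-r*dt) * [p_u*4.530000 + p_m*19.244627 + p_d*29.816119] = 18.652574
  V(1,+0) = exp(-r*dt) * [p_u*0.000000 + p_m*4.530000 + p_d*19.244627] = 6.384830
  V(1,+1) = exp(-r*dt) * [p_u*0.000000 + p_m*0.000000 + p_d*4.530000] = 0.799474
  V(0,+0) = exp(-r*dt) * [p_u*0.799474 + p_m*6.384830 + p_d*18.652574] = 7.626592

Answer: Price = V(0,0) = 7.6266


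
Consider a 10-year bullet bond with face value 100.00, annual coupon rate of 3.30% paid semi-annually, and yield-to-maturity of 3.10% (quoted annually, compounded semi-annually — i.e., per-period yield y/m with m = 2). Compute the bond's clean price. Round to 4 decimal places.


Answer: Price = 101.7084

Derivation:
Coupon per period c = face * coupon_rate / m = 1.650000
Periods per year m = 2; per-period yield y/m = 0.015500
Number of cashflows N = 20
Cashflows (t years, CF_t, discount factor 1/(1+y/m)^(m*t), PV):
  t = 0.5000: CF_t = 1.650000, DF = 0.984737, PV = 1.624815
  t = 1.0000: CF_t = 1.650000, DF = 0.969706, PV = 1.600015
  t = 1.5000: CF_t = 1.650000, DF = 0.954905, PV = 1.575593
  t = 2.0000: CF_t = 1.650000, DF = 0.940330, PV = 1.551544
  t = 2.5000: CF_t = 1.650000, DF = 0.925977, PV = 1.527863
  t = 3.0000: CF_t = 1.650000, DF = 0.911844, PV = 1.504542
  t = 3.5000: CF_t = 1.650000, DF = 0.897926, PV = 1.481578
  t = 4.0000: CF_t = 1.650000, DF = 0.884220, PV = 1.458964
  t = 4.5000: CF_t = 1.650000, DF = 0.870724, PV = 1.436695
  t = 5.0000: CF_t = 1.650000, DF = 0.857434, PV = 1.414766
  t = 5.5000: CF_t = 1.650000, DF = 0.844347, PV = 1.393172
  t = 6.0000: CF_t = 1.650000, DF = 0.831459, PV = 1.371907
  t = 6.5000: CF_t = 1.650000, DF = 0.818768, PV = 1.350967
  t = 7.0000: CF_t = 1.650000, DF = 0.806271, PV = 1.330347
  t = 7.5000: CF_t = 1.650000, DF = 0.793964, PV = 1.310041
  t = 8.0000: CF_t = 1.650000, DF = 0.781846, PV = 1.290046
  t = 8.5000: CF_t = 1.650000, DF = 0.769912, PV = 1.270355
  t = 9.0000: CF_t = 1.650000, DF = 0.758161, PV = 1.250965
  t = 9.5000: CF_t = 1.650000, DF = 0.746589, PV = 1.231871
  t = 10.0000: CF_t = 101.650000, DF = 0.735193, PV = 74.732383
Price P = sum_t PV_t = 101.708431


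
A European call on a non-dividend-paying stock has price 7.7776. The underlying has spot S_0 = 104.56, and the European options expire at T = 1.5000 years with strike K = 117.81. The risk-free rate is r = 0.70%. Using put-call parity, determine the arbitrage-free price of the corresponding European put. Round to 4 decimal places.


Put-call parity: C - P = S_0 * exp(-qT) - K * exp(-rT).
S_0 * exp(-qT) = 104.5600 * 1.00000000 = 104.56000000
K * exp(-rT) = 117.8100 * 0.98955493 = 116.57946661
P = C - S*exp(-qT) + K*exp(-rT)
P = 7.7776 - 104.56000000 + 116.57946661 = 19.7971

Answer: Put price = 19.7971


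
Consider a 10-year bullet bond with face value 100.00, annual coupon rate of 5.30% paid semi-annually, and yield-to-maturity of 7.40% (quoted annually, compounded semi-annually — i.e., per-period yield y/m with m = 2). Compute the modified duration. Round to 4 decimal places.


Answer: Modified duration = 7.4076

Derivation:
Coupon per period c = face * coupon_rate / m = 2.650000
Periods per year m = 2; per-period yield y/m = 0.037000
Number of cashflows N = 20
Cashflows (t years, CF_t, discount factor 1/(1+y/m)^(m*t), PV):
  t = 0.5000: CF_t = 2.650000, DF = 0.964320, PV = 2.555448
  t = 1.0000: CF_t = 2.650000, DF = 0.929913, PV = 2.464270
  t = 1.5000: CF_t = 2.650000, DF = 0.896734, PV = 2.376346
  t = 2.0000: CF_t = 2.650000, DF = 0.864739, PV = 2.291558
  t = 2.5000: CF_t = 2.650000, DF = 0.833885, PV = 2.209796
  t = 3.0000: CF_t = 2.650000, DF = 0.804132, PV = 2.130950
  t = 3.5000: CF_t = 2.650000, DF = 0.775441, PV = 2.054918
  t = 4.0000: CF_t = 2.650000, DF = 0.747773, PV = 1.981599
  t = 4.5000: CF_t = 2.650000, DF = 0.721093, PV = 1.910896
  t = 5.0000: CF_t = 2.650000, DF = 0.695364, PV = 1.842716
  t = 5.5000: CF_t = 2.650000, DF = 0.670554, PV = 1.776968
  t = 6.0000: CF_t = 2.650000, DF = 0.646629, PV = 1.713566
  t = 6.5000: CF_t = 2.650000, DF = 0.623557, PV = 1.652426
  t = 7.0000: CF_t = 2.650000, DF = 0.601309, PV = 1.593468
  t = 7.5000: CF_t = 2.650000, DF = 0.579854, PV = 1.536613
  t = 8.0000: CF_t = 2.650000, DF = 0.559165, PV = 1.481787
  t = 8.5000: CF_t = 2.650000, DF = 0.539214, PV = 1.428917
  t = 9.0000: CF_t = 2.650000, DF = 0.519975, PV = 1.377934
  t = 9.5000: CF_t = 2.650000, DF = 0.501422, PV = 1.328769
  t = 10.0000: CF_t = 102.650000, DF = 0.483532, PV = 49.634520
Price P = sum_t PV_t = 85.343465
First compute Macaulay numerator sum_t t * PV_t:
  t * PV_t at t = 0.5000: 1.277724
  t * PV_t at t = 1.0000: 2.464270
  t * PV_t at t = 1.5000: 3.564518
  t * PV_t at t = 2.0000: 4.583116
  t * PV_t at t = 2.5000: 5.524489
  t * PV_t at t = 3.0000: 6.392851
  t * PV_t at t = 3.5000: 7.192214
  t * PV_t at t = 4.0000: 7.926397
  t * PV_t at t = 4.5000: 8.599032
  t * PV_t at t = 5.0000: 9.213578
  t * PV_t at t = 5.5000: 9.773323
  t * PV_t at t = 6.0000: 10.281395
  t * PV_t at t = 6.5000: 10.740770
  t * PV_t at t = 7.0000: 11.154274
  t * PV_t at t = 7.5000: 11.524598
  t * PV_t at t = 8.0000: 11.854296
  t * PV_t at t = 8.5000: 12.145795
  t * PV_t at t = 9.0000: 12.401402
  t * PV_t at t = 9.5000: 12.623306
  t * PV_t at t = 10.0000: 496.345200
Macaulay duration D = 655.582548 / 85.343465 = 7.681696
Modified duration = D / (1 + y/m) = 7.681696 / (1 + 0.037000) = 7.407614


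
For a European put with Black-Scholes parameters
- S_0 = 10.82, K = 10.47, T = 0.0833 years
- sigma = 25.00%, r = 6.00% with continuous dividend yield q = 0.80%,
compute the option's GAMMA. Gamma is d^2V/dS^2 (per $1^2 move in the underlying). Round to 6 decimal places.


Answer: Gamma = 0.438537

Derivation:
d1 = 0.5518305465; d2 = 0.4796761980
phi(d1) = 0.3425981787; exp(-qT) = 0.9993338220; exp(-rT) = 0.9950144692
Gamma = exp(-qT) * phi(d1) / (S * sigma * sqrt(T)) = 0.9993338220 * 0.3425981787 / (10.8200 * 0.2500 * 0.2886173938) = 0.438537


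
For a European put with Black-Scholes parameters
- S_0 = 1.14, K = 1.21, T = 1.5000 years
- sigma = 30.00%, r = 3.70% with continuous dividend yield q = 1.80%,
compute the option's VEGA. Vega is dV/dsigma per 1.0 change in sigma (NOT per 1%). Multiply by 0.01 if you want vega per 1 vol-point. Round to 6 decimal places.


Answer: Vega = 0.539514

Derivation:
d1 = 0.0990897605; d2 = -0.2683337009
phi(d1) = 0.3969885169; exp(-qT) = 0.9733612415; exp(-rT) = 0.9460120237
Vega = S * exp(-qT) * phi(d1) * sqrt(T) = 1.1400 * 0.9733612415 * 0.3969885169 * 1.2247448714 = 0.539514


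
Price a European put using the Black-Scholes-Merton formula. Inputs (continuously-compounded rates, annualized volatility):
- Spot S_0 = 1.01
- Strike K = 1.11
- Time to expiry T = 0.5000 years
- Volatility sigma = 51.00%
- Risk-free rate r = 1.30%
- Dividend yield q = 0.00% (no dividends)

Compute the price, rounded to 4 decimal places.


d1 = (ln(S/K) + (r - q + 0.5*sigma^2) * T) / (sigma * sqrt(T)) = -0.06345849
d2 = d1 - sigma * sqrt(T) = -0.42408295
exp(-rT) = 0.99352108; exp(-qT) = 1.00000000
P = K * exp(-rT) * N(-d2) - S_0 * exp(-qT) * N(-d1)
N(-d1) = 0.52529929; N(-d2) = 0.66424734
P = 1.1100 * 0.99352108 * 0.66424734 - 1.0100 * 1.00000000 * 0.52529929 = 0.2020

Answer: Price = 0.2020
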